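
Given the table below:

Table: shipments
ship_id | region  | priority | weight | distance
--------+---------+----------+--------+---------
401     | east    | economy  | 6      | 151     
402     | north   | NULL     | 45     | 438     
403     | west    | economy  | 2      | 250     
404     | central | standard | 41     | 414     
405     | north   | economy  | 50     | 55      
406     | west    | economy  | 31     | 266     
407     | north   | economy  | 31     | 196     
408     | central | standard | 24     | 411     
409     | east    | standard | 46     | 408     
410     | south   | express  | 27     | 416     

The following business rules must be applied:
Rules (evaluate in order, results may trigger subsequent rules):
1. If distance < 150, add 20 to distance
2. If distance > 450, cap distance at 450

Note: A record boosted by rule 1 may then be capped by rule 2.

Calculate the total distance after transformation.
3025

Step 1: Apply rule 1 to records with distance < 150
  - 1 records get bonus of 20
  - Of these, 0 records then exceed 450 and get capped
Step 2: Apply rule 2 to records with distance > 450
  - 0 records (original) are capped
Step 3: Calculate final sum = 3025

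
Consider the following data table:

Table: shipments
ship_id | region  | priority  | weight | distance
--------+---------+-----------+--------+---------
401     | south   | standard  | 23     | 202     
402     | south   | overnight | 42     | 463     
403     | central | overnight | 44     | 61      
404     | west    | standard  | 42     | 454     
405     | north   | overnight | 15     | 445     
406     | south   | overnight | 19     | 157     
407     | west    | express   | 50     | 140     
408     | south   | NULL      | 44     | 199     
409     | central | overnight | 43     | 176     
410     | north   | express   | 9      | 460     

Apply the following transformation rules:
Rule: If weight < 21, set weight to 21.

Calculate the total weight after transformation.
351

Step 1: 3 records have weight < 21
Step 2: These records originally summed to 43
Step 3: After setting to minimum: 3 × 21 = 63
Step 4: Unaffected records sum: 288
Step 5: Final sum = 63 + 288 = 351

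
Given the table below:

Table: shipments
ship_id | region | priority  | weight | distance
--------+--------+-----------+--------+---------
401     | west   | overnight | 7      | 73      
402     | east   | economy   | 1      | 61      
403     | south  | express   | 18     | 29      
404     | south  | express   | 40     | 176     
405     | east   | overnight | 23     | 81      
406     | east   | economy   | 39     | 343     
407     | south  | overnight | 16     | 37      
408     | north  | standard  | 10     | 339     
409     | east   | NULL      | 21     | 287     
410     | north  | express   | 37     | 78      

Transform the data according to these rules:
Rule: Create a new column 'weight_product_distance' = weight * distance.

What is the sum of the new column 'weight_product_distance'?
36269

Step 1: For each record, compute weight * distance
Example calculations:
  7 * 73 = 511
  1 * 61 = 61
  18 * 29 = 522
  ...
Step 2: Sum all derived values
Step 3: Total = 36269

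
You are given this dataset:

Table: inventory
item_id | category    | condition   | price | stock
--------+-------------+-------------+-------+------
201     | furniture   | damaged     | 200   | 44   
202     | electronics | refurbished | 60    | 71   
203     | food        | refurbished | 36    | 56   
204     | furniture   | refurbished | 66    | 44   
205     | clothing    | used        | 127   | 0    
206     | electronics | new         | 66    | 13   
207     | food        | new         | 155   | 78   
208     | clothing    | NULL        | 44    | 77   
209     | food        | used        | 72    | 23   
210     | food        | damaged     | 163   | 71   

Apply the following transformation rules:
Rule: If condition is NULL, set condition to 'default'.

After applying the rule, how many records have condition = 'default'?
1

Step 1: Count records where condition IS NULL
Step 2: Found 1 records with NULL condition
Step 3: These records will have condition set to 'default'
Step 4: Records already having condition = 'default': 0
Step 5: Answer: 1 + 0 = 1 records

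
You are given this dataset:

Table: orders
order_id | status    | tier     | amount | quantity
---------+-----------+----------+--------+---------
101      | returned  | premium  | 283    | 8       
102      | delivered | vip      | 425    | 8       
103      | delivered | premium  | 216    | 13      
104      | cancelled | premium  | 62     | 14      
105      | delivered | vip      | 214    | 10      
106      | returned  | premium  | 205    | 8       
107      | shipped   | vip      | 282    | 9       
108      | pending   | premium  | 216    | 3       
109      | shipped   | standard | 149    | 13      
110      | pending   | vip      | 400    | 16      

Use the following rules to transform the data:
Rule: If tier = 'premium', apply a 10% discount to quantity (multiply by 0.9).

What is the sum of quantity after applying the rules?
97.4

Step 1: Records with tier = 'premium' have total quantity = 46
Step 2: Apply multiplier: 46 × 0.9 = 41.4
Step 3: Other records total: 56
Step 4: Final sum = 41.4 + 56 = 97.4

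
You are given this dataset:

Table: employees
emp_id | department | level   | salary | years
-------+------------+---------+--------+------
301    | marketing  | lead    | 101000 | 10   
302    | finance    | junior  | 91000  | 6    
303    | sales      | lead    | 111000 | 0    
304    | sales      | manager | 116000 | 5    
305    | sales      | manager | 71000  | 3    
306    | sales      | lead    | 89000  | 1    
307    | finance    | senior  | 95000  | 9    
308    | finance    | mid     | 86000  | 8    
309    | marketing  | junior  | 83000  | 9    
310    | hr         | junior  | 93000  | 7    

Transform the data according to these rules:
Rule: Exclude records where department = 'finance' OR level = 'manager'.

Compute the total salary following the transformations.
477000

Step 1: Find records where department = 'finance' OR level = 'manager'
Step 2: 5 records match, summing to 459000
Step 3: Original sum: 936000
Step 4: Remaining sum = 936000 - 459000 = 477000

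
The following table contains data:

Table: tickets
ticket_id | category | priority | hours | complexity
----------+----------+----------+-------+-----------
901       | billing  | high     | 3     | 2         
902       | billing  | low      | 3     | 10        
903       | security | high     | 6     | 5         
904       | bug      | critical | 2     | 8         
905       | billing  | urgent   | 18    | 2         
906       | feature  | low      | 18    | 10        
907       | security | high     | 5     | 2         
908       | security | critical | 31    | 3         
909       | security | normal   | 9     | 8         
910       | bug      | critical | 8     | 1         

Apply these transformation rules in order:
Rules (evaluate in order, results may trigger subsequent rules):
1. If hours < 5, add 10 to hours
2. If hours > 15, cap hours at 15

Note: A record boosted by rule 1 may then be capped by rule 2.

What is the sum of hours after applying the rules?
111

Step 1: Apply rule 1 to records with hours < 5
  - 3 records get bonus of 10
  - Of these, 0 records then exceed 15 and get capped
Step 2: Apply rule 2 to records with hours > 15
  - 3 records (original) are capped
Step 3: Calculate final sum = 111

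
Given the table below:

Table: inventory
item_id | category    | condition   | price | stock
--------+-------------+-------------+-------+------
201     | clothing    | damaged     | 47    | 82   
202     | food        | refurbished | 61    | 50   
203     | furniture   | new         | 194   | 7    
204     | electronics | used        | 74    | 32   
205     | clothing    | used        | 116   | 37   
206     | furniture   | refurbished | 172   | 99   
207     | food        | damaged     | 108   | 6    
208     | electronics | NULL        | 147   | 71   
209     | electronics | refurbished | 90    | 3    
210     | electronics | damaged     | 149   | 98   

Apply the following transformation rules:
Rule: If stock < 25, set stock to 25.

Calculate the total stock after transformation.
544

Step 1: 3 records have stock < 25
Step 2: These records originally summed to 16
Step 3: After setting to minimum: 3 × 25 = 75
Step 4: Unaffected records sum: 469
Step 5: Final sum = 75 + 469 = 544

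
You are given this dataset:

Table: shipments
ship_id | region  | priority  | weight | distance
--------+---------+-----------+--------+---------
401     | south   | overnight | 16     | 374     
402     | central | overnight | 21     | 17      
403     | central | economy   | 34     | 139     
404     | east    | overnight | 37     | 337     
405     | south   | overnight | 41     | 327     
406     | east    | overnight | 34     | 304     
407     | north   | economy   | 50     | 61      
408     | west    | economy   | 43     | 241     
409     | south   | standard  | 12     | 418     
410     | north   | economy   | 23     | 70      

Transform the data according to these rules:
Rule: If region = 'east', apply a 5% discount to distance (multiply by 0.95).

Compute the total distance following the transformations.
2255.95

Step 1: Records with region = 'east' have total distance = 641
Step 2: Apply multiplier: 641 × 0.95 = 608.95
Step 3: Other records total: 1647
Step 4: Final sum = 608.95 + 1647 = 2255.95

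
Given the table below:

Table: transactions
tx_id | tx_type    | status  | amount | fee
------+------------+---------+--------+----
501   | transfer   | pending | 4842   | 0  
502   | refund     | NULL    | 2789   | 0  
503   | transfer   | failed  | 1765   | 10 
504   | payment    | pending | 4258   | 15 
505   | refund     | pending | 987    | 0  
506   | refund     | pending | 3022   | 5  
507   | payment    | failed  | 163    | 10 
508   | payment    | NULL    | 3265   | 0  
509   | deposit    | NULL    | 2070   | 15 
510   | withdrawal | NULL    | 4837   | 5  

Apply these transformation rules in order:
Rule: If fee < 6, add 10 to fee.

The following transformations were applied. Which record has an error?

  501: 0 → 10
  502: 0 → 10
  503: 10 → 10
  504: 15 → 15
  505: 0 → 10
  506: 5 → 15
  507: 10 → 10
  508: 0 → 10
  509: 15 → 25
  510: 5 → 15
Record 509 has an error. The correct transformed value should be 15, not 25.

Step 1: Check each record against the rule
Step 2: Record 509 has fee = 15
Step 3: Since 15 >= 6, the bonus should not have been applied
Step 4: Correct value = 15, but claimed value = 25
Conclusion: Record 509 has the error.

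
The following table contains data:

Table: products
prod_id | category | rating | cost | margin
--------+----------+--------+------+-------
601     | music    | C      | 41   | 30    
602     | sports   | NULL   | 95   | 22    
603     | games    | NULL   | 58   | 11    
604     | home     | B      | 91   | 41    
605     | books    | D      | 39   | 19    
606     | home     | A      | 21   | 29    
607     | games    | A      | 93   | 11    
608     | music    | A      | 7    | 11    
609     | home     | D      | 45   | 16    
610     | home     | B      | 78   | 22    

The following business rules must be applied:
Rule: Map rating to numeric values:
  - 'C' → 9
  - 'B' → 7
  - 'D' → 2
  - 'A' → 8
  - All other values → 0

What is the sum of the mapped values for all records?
51

Step 1: Apply mapping to each record
Step 2: Count by status:
  'C': 1 records × 9 = 9
  'B': 2 records × 7 = 14
  'D': 2 records × 2 = 4
  'A': 3 records × 8 = 24
Step 3: Sum all mapped values = 51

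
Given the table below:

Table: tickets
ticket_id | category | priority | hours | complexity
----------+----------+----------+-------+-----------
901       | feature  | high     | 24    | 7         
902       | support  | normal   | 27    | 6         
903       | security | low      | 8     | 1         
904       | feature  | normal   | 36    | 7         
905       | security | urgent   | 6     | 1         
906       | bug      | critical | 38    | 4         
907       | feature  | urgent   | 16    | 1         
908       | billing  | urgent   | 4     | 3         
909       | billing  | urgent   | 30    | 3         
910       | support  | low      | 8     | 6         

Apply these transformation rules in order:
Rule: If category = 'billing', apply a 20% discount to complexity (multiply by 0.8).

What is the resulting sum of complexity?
37.8

Step 1: Records with category = 'billing' have total complexity = 6
Step 2: Apply multiplier: 6 × 0.8 = 4.8
Step 3: Other records total: 33
Step 4: Final sum = 4.8 + 33 = 37.8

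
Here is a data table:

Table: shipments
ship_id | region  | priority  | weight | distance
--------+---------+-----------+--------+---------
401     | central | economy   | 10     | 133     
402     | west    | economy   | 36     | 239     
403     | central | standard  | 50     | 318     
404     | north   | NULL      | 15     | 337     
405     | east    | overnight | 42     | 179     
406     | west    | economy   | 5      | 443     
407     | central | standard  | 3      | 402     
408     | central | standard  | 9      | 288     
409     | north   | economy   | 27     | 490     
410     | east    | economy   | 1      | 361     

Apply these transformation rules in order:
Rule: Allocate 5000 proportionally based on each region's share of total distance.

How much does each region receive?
central: 1788.4, east: 846.39, north: 1296.24, west: 1068.97

Step 1: Calculate total distance = 3190
Step 2: Calculate each region's proportion:
  central: 1141/3190 = 35.77% → 1788.4
  east: 540/3190 = 16.93% → 846.39
  north: 827/3190 = 25.92% → 1296.24
  west: 682/3190 = 21.38% → 1068.97
Step 3: Verify: sum of allocations ≈ 5000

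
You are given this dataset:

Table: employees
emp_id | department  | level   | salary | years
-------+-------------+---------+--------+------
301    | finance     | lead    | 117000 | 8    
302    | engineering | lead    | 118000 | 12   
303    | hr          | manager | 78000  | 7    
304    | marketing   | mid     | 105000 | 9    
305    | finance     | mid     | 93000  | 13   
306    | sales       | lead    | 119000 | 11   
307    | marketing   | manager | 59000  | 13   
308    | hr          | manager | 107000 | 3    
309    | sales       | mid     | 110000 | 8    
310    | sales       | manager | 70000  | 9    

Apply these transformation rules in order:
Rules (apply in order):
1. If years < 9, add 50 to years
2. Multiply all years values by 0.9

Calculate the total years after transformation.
263.7

Step 1: Apply Rule 1 - Add 50 to records with years < 9
  - 4 records affected: 26 + (4 × 50) = 226
  - Unaffected records: 67
  - Sum after Rule 1: 293
Step 2: Apply Rule 2 - Multiply all by 0.9
  - 293 × 0.9 = 263.7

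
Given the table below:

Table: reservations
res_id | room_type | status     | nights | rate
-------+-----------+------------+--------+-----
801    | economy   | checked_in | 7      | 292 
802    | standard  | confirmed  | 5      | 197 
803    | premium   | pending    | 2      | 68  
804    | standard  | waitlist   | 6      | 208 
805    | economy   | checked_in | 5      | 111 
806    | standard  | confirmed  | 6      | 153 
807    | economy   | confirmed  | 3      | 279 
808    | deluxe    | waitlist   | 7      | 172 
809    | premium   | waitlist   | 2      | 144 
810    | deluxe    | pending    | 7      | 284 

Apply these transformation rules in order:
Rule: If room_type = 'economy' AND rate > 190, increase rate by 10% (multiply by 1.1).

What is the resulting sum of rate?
1965.1

Step 1: Find records where room_type = 'economy' AND rate > 190
Step 2: 2 records match, summing to 571
Step 3: After multiplier: 571 × 1.1 = 628.1
Step 4: Unaffected records sum: 1337
Step 5: Final sum = 628.1 + 1337 = 1965.1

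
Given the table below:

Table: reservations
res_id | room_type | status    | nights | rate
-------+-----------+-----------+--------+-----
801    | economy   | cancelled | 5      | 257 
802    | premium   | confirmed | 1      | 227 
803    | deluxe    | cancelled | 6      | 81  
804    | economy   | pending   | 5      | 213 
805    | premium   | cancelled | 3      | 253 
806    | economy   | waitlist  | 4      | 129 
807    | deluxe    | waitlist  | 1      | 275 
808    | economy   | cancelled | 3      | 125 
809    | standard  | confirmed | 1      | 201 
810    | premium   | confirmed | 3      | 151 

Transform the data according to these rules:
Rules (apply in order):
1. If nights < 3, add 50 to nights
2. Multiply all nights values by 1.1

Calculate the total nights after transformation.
200.2

Step 1: Apply Rule 1 - Add 50 to records with nights < 3
  - 3 records affected: 3 + (3 × 50) = 153
  - Unaffected records: 29
  - Sum after Rule 1: 182
Step 2: Apply Rule 2 - Multiply all by 1.1
  - 182 × 1.1 = 200.2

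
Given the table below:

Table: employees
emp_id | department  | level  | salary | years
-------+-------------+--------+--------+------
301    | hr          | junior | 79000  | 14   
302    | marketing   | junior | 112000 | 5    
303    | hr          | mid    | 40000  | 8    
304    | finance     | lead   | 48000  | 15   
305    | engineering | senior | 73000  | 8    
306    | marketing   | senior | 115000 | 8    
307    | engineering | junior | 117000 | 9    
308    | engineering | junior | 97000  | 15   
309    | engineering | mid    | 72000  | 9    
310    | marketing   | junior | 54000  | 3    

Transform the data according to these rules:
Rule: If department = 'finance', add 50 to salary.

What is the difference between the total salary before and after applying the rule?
50

Step 1: Original sum of salary = 807000
Step 2: 1 records have department = 'finance'
Step 3: Each affected record changes by 50
Step 4: Total change = 1 × 50 = 50
Step 5: New sum = 807000 + 50 = 807050
Step 6: Difference = |807050 - 807000| = 50
        (Sum increased by 50)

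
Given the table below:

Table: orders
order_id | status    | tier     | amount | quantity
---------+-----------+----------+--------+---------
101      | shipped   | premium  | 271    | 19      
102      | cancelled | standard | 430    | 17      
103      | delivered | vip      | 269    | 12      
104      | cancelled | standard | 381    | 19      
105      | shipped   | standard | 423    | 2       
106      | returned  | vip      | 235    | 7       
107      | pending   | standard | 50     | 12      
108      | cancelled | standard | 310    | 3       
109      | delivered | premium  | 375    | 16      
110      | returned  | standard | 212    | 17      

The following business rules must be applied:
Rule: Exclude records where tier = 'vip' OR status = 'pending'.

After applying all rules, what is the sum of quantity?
93

Step 1: Find records where tier = 'vip' OR status = 'pending'
Step 2: 3 records match, summing to 31
Step 3: Original sum: 124
Step 4: Remaining sum = 124 - 31 = 93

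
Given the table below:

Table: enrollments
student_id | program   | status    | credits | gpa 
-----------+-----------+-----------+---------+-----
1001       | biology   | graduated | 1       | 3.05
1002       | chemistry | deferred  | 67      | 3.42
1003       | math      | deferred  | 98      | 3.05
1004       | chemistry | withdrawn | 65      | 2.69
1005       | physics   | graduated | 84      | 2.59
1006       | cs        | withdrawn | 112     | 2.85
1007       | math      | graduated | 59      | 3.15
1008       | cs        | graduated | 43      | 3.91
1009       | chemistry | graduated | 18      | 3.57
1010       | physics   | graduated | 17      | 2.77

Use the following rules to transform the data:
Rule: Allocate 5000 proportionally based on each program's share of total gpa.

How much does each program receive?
biology: 491.14, chemistry: 1558.78, cs: 1088.57, math: 998.39, physics: 863.12

Step 1: Calculate total gpa = 31.05
Step 2: Calculate each program's proportion:
  biology: 3.05/31.05 = 9.82% → 491.14
  chemistry: 9.68/31.05 = 31.18% → 1558.78
  cs: 6.76/31.05 = 21.77% → 1088.57
  math: 6.2/31.05 = 19.97% → 998.39
  physics: 5.36/31.05 = 17.26% → 863.12
Step 3: Verify: sum of allocations ≈ 5000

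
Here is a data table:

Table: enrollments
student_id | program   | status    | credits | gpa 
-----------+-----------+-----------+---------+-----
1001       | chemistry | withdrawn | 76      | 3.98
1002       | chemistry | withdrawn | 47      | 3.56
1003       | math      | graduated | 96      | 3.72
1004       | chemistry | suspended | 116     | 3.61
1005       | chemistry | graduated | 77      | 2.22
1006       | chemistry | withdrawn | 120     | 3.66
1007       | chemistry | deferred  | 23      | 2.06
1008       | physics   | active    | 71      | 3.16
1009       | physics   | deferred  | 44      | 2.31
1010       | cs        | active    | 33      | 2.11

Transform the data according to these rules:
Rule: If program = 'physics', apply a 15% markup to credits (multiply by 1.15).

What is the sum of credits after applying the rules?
720.25

Step 1: Records with program = 'physics' have total credits = 115
Step 2: Apply multiplier: 115 × 1.15 = 132.25
Step 3: Other records total: 588
Step 4: Final sum = 132.25 + 588 = 720.25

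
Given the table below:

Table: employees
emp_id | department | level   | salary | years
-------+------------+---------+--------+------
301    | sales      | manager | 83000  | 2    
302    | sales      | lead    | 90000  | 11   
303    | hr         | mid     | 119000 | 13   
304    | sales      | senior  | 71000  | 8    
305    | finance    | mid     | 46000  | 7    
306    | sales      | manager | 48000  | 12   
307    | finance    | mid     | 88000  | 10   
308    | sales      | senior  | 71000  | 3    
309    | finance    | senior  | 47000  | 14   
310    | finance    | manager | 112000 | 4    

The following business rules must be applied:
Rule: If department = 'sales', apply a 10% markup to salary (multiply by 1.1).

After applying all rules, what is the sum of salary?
811300.0

Step 1: Records with department = 'sales' have total salary = 363000
Step 2: Apply multiplier: 363000 × 1.1 = 399300.0
Step 3: Other records total: 412000
Step 4: Final sum = 399300.0 + 412000 = 811300.0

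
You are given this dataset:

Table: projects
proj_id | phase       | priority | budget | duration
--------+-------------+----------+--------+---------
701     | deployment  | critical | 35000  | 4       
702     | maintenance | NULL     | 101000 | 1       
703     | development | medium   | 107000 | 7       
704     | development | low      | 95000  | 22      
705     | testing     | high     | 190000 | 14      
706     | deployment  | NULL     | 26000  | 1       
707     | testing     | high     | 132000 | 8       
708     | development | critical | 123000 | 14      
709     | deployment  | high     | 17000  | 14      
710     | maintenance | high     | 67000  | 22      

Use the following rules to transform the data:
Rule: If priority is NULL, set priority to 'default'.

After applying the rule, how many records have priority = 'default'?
2

Step 1: Count records where priority IS NULL
Step 2: Found 2 records with NULL priority
Step 3: These records will have priority set to 'default'
Step 4: Records already having priority = 'default': 0
Step 5: Answer: 2 + 0 = 2 records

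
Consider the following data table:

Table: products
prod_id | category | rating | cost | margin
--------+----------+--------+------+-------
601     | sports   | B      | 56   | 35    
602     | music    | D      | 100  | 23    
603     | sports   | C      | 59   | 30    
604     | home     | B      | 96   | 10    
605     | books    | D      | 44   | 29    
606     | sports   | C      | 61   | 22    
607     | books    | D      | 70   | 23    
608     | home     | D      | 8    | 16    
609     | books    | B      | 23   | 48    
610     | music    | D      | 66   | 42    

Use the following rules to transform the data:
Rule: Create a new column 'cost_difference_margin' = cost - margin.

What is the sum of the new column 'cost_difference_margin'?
305

Step 1: For each record, compute cost - margin
Example calculations:
  56 - 35 = 21
  100 - 23 = 77
  59 - 30 = 29
  ...
Step 2: Sum all derived values
Step 3: Total = 305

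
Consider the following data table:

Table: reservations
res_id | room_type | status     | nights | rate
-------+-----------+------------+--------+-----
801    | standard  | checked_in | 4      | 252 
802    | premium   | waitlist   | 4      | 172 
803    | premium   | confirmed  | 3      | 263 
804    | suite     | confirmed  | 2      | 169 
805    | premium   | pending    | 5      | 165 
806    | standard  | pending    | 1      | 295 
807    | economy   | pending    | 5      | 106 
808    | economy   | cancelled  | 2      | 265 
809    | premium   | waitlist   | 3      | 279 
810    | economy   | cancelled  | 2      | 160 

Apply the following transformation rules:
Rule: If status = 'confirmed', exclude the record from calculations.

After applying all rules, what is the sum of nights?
26

Step 1: Identify records where status = 'confirmed'
Step 2: The excluded records sum to 5
Step 3: Original total nights = 31
Step 4: Remaining total = 31 - 5 = 26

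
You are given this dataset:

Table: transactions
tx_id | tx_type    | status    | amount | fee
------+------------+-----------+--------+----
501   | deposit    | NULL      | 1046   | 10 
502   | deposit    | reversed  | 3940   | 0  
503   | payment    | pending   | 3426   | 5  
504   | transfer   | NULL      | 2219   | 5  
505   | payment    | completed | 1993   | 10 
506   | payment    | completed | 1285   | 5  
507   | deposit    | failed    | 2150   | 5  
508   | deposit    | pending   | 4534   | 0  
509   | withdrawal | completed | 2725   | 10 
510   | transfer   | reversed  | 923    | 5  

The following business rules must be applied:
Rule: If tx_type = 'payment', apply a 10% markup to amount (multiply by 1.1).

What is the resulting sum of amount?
24911.4

Step 1: Records with tx_type = 'payment' have total amount = 6704
Step 2: Apply multiplier: 6704 × 1.1 = 7374.4
Step 3: Other records total: 17537
Step 4: Final sum = 7374.4 + 17537 = 24911.4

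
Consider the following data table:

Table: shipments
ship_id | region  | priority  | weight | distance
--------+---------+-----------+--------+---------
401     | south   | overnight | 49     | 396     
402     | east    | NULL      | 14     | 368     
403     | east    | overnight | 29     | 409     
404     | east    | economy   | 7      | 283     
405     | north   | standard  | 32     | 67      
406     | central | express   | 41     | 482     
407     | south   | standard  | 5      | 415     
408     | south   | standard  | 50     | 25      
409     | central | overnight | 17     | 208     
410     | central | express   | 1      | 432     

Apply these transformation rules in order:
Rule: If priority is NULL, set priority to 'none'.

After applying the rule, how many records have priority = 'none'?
1

Step 1: Count records where priority IS NULL
Step 2: Found 1 records with NULL priority
Step 3: These records will have priority set to 'none'
Step 4: Records already having priority = 'none': 0
Step 5: Answer: 1 + 0 = 1 records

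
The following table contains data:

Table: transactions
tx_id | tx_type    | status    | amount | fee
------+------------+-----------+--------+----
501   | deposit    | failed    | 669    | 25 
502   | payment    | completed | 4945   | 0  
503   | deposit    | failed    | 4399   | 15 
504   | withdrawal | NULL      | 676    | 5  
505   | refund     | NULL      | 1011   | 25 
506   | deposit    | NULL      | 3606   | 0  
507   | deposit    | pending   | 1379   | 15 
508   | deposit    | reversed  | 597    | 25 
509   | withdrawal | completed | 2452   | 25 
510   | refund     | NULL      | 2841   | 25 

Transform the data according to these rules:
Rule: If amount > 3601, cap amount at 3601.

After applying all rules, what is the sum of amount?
20428

Step 1: 3 records have amount > 3601
Step 2: These records originally summed to 12950
Step 3: After capping: 3 × 3601 = 10803
Step 4: Unaffected records sum: 9625
Step 5: Final sum = 10803 + 9625 = 20428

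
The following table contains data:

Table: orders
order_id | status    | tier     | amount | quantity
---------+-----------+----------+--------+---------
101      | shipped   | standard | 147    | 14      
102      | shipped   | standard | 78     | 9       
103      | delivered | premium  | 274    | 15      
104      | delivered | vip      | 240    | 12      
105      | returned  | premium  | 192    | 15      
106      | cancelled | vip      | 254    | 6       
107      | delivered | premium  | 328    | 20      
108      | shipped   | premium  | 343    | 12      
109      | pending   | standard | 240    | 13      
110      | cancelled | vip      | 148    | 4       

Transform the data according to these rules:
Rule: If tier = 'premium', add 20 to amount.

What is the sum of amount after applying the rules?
2324

Step 1: Count records where tier = 'premium': 4
Step 2: Total bonus added: 4 × 20 = 80
Step 3: Original sum of amount: 2244
Step 4: Final sum = 2244 + 80 = 2324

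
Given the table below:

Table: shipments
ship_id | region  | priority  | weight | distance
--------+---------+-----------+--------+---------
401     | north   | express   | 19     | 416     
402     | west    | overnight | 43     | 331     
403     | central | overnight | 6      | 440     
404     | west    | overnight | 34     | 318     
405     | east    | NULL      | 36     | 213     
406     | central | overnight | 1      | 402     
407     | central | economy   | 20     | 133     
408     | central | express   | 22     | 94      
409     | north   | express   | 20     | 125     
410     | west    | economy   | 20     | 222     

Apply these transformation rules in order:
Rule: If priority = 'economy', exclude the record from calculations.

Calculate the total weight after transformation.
181

Step 1: Identify records where priority = 'economy'
Step 2: The excluded records sum to 40
Step 3: Original total weight = 221
Step 4: Remaining total = 221 - 40 = 181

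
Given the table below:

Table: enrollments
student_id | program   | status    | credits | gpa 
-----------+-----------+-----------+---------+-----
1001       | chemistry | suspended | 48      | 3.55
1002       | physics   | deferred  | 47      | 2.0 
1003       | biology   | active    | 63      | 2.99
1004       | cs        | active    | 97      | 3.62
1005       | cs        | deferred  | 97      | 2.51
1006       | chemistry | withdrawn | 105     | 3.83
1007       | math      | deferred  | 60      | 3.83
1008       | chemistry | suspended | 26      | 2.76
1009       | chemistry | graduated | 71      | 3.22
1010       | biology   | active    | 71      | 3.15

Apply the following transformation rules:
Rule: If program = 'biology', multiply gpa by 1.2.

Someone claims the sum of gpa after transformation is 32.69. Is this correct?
Yes, the result is correct.

Step 1: Calculate the correct sum after transformation
Step 2: Apply multiplier 1.2 to records where program = 'biology'
Step 3: Correct result = 32.69
Step 4: Claimed result = 32.69
Step 5: 32.69 = 32.69 ✓
Conclusion: The claimed result is correct.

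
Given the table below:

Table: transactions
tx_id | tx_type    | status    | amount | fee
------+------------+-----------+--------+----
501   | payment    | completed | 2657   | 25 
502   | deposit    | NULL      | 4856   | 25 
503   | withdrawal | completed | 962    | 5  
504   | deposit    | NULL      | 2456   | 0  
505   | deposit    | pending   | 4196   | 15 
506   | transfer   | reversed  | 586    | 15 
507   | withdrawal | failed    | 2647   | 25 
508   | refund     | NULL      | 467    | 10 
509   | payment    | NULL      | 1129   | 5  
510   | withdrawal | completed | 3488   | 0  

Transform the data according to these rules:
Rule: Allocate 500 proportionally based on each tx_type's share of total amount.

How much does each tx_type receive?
deposit: 245.44, payment: 80.75, refund: 9.96, transfer: 12.5, withdrawal: 151.36

Step 1: Calculate total amount = 23444
Step 2: Calculate each tx_type's proportion:
  deposit: 11508/23444 = 49.09% → 245.44
  payment: 3786/23444 = 16.15% → 80.75
  refund: 467/23444 = 1.99% → 9.96
  transfer: 586/23444 = 2.50% → 12.5
  withdrawal: 7097/23444 = 30.27% → 151.36
Step 3: Verify: sum of allocations ≈ 500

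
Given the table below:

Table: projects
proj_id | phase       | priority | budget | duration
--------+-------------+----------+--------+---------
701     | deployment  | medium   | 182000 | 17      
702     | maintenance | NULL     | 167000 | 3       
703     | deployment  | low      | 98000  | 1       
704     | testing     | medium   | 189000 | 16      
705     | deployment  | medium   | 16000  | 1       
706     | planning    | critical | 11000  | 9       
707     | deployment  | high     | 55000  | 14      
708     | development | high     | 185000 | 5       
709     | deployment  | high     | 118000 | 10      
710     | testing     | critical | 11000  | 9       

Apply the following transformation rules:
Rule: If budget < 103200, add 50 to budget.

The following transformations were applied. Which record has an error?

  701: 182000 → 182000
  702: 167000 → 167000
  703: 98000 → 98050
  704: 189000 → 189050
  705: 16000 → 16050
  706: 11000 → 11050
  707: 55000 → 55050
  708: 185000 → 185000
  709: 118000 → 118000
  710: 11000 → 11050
Record 704 has an error. The correct transformed value should be 189000, not 189050.

Step 1: Check each record against the rule
Step 2: Record 704 has budget = 189000
Step 3: Since 189000 >= 103200, the bonus should not have been applied
Step 4: Correct value = 189000, but claimed value = 189050
Conclusion: Record 704 has the error.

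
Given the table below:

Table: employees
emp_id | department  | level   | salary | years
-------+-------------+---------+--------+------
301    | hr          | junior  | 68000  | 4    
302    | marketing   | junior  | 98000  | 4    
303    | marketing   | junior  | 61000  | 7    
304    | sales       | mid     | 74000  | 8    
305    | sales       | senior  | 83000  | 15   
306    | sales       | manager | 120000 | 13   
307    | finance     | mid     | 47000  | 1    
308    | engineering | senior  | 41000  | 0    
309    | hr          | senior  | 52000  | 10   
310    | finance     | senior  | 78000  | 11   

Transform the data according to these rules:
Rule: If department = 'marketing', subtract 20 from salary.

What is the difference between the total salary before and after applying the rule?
40

Step 1: Original sum of salary = 722000
Step 2: 2 records have department = 'marketing'
Step 3: Each affected record changes by -20
Step 4: Total change = 2 × -20 = -40
Step 5: New sum = 722000 + -40 = 721960
Step 6: Difference = |721960 - 722000| = 40
        (Sum decreased by 40)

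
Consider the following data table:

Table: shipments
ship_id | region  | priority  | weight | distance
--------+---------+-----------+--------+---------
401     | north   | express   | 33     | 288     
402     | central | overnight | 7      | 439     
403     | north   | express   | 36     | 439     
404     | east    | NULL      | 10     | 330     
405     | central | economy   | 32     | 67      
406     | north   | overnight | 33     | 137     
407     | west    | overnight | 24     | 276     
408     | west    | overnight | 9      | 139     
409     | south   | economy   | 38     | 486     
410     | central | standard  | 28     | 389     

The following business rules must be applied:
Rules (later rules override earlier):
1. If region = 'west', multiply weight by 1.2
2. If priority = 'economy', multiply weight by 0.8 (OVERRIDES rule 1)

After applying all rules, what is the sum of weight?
242.6

Step 1: Rule 2 takes priority for records with priority = 'economy'
  - 2 records: 70 × 0.8 = 56.0
Step 2: Rule 1 applies to remaining records with region = 'west'
  - 2 records: 33 × 1.2 = 39.6
Step 3: Other records unchanged: 147
Step 4: Final sum = 56.0 + 39.6 + 147 = 242.6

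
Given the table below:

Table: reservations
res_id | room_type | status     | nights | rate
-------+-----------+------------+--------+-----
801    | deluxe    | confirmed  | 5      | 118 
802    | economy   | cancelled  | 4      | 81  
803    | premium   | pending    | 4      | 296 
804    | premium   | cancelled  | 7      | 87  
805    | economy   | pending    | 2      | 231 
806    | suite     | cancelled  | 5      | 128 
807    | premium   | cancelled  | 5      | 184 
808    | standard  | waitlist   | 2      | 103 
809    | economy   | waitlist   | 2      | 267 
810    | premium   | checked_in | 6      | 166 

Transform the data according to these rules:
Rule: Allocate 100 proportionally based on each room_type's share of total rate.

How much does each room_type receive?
deluxe: 7.1, economy: 34.86, premium: 44.13, standard: 6.2, suite: 7.71

Step 1: Calculate total rate = 1661
Step 2: Calculate each room_type's proportion:
  deluxe: 118/1661 = 7.10% → 7.1
  economy: 579/1661 = 34.86% → 34.86
  premium: 733/1661 = 44.13% → 44.13
  standard: 103/1661 = 6.20% → 6.2
  suite: 128/1661 = 7.71% → 7.71
Step 3: Verify: sum of allocations ≈ 100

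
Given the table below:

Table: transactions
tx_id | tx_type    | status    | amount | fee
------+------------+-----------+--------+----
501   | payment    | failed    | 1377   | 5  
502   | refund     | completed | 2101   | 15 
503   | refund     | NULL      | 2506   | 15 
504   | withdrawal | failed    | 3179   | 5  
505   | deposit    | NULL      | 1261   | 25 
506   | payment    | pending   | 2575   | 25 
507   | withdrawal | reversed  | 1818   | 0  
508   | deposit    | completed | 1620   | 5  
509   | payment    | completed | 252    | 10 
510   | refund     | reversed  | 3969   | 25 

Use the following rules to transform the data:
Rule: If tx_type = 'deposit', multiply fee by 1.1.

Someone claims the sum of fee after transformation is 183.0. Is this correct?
No, the correct result is 133.0.

Step 1: Calculate the correct sum after transformation
Step 2: Apply multiplier 1.1 to records where tx_type = 'deposit'
Step 3: Correct result = 133.0
Step 4: Claimed result = 183.0
Step 5: 133.0 ≠ 183.0
Conclusion: The claimed result is incorrect. The correct answer is 133.0.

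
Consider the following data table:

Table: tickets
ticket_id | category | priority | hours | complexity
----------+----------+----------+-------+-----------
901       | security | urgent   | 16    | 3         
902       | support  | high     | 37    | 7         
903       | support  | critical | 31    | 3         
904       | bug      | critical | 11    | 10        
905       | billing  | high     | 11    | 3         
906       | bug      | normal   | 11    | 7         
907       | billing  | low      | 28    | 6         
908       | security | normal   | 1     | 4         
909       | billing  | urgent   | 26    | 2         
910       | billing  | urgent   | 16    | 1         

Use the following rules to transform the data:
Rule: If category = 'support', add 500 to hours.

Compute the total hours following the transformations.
1188

Step 1: Count records where category = 'support': 2
Step 2: Total bonus added: 2 × 500 = 1000
Step 3: Original sum of hours: 188
Step 4: Final sum = 188 + 1000 = 1188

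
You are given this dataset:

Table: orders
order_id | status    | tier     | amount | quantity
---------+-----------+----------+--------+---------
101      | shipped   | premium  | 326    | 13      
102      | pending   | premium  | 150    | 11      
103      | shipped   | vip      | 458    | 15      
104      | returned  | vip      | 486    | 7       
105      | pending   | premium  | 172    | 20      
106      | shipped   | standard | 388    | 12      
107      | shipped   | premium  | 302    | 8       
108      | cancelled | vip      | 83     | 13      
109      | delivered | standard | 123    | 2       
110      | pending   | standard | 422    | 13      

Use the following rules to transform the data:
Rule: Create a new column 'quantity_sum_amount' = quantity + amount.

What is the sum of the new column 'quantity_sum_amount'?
3024

Step 1: For each record, compute quantity + amount
Example calculations:
  13 + 326 = 339
  11 + 150 = 161
  15 + 458 = 473
  ...
Step 2: Sum all derived values
Step 3: Total = 3024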